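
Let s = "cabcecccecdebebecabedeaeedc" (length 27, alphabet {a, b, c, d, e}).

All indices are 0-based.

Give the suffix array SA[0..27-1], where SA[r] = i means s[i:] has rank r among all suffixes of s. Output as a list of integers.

[1, 17, 22, 2, 12, 14, 18, 26, 0, 16, 5, 6, 9, 3, 7, 25, 20, 10, 21, 11, 13, 15, 4, 8, 24, 19, 23]

sorted suffixes:
  #0 SA[0]=1  'abcecccecdebebecabedeaeedc'
  #1 SA[1]=17  'abedeaeedc'
  #2 SA[2]=22  'aeedc'
  #3 SA[3]=2  'bcecccecdebebecabedeaeedc'
  #4 SA[4]=12  'bebecabedeaeedc'
  #5 SA[5]=14  'becabedeaeedc'
  #6 SA[6]=18  'bedeaeedc'
  #7 SA[7]=26  'c'
  #8 SA[8]=0  'cabcecccecdebebecabedeaeedc'
  #9 SA[9]=16  'cabedeaeedc'
  #10 SA[10]=5  'cccecdebebecabedeaeedc'
  #11 SA[11]=6  'ccecdebebecabedeaeedc'
  #12 SA[12]=9  'cdebebecabedeaeedc'
  #13 SA[13]=3  'cecccecdebebecabedeaeedc'
  #14 SA[14]=7  'cecdebebecabedeaeedc'
  #15 SA[15]=25  'dc'
  #16 SA[16]=20  'deaeedc'
  #17 SA[17]=10  'debebecabedeaeedc'
  #18 SA[18]=21  'eaeedc'
  #19 SA[19]=11  'ebebecabedeaeedc'
  #20 SA[20]=13  'ebecabedeaeedc'
  #21 SA[21]=15  'ecabedeaeedc'
  #22 SA[22]=4  'ecccecdebebecabedeaeedc'
  #23 SA[23]=8  'ecdebebecabedeaeedc'
  #24 SA[24]=24  'edc'
  #25 SA[25]=19  'edeaeedc'
  #26 SA[26]=23  'eedc'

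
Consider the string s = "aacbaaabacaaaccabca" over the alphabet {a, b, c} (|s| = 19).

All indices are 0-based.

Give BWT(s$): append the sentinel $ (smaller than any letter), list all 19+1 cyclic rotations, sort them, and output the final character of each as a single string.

rank  rotation              last
    0  $aacbaaabacaaaccabca  a
    1  a$aacbaaabacaaaccabc  c
    2  aaabacaaaccabca$aacb  b
    3  aaaccabca$aacbaaabac  c
    4  aabacaaaccabca$aacba  a
    5  aacbaaabacaaaccabca$  $
    6  aaccabca$aacbaaabaca  a
    7  abacaaaccabca$aacbaa  a
    8  abca$aacbaaabacaaacc  c
    9  acaaaccabca$aacbaaab  b
   10  acbaaabacaaaccabca$a  a
   11  accabca$aacbaaabacaa  a
   12  baaabacaaaccabca$aac  c
   13  bacaaaccabca$aacbaaa  a
   14  bca$aacbaaabacaaacca  a
   15  ca$aacbaaabacaaaccab  b
   16  caaaccabca$aacbaaaba  a
   17  cabca$aacbaaabacaaac  c
   18  cbaaabacaaaccabca$aa  a
   19  ccabca$aacbaaabacaaa  a

acbca$aacbaacaabacaa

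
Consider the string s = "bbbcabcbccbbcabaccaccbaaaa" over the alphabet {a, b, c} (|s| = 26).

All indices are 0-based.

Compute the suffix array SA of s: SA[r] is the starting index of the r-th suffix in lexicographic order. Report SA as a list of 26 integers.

rank→(start, suffix):
  0 → (25, 'a')
  1 → (24, 'aa')
  2 → (23, 'aaa')
  3 → (22, 'aaaa')
  4 → (13, 'abaccaccbaaaa')
  5 → (4, 'abcbccbbcabaccaccbaaaa')
  6 → (15, 'accaccbaaaa')
  7 → (18, 'accbaaaa')
  8 → (21, 'baaaa')
  9 → (14, 'baccaccbaaaa')
  10 → (0, 'bbbcabcbccbbcabaccaccbaaaa')
  11 → (10, 'bbcabaccaccbaaaa')
  12 → (1, 'bbcabcbccbbcabaccaccbaaaa')
  13 → (11, 'bcabaccaccbaaaa')
  14 → (2, 'bcabcbccbbcabaccaccbaaaa')
  15 → (5, 'bcbccbbcabaccaccbaaaa')
  16 → (7, 'bccbbcabaccaccbaaaa')
  17 → (12, 'cabaccaccbaaaa')
  18 → (3, 'cabcbccbbcabaccaccbaaaa')
  19 → (17, 'caccbaaaa')
  20 → (20, 'cbaaaa')
  21 → (9, 'cbbcabaccaccbaaaa')
  22 → (6, 'cbccbbcabaccaccbaaaa')
  23 → (16, 'ccaccbaaaa')
  24 → (19, 'ccbaaaa')
  25 → (8, 'ccbbcabaccaccbaaaa')

[25, 24, 23, 22, 13, 4, 15, 18, 21, 14, 0, 10, 1, 11, 2, 5, 7, 12, 3, 17, 20, 9, 6, 16, 19, 8]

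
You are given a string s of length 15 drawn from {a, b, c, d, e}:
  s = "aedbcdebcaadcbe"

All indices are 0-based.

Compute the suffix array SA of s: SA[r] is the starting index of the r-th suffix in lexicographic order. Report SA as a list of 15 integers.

rank→(start, suffix):
  0 → (9, 'aadcbe')
  1 → (10, 'adcbe')
  2 → (0, 'aedbcdebcaadcbe')
  3 → (7, 'bcaadcbe')
  4 → (3, 'bcdebcaadcbe')
  5 → (13, 'be')
  6 → (8, 'caadcbe')
  7 → (12, 'cbe')
  8 → (4, 'cdebcaadcbe')
  9 → (2, 'dbcdebcaadcbe')
  10 → (11, 'dcbe')
  11 → (5, 'debcaadcbe')
  12 → (14, 'e')
  13 → (6, 'ebcaadcbe')
  14 → (1, 'edbcdebcaadcbe')

[9, 10, 0, 7, 3, 13, 8, 12, 4, 2, 11, 5, 14, 6, 1]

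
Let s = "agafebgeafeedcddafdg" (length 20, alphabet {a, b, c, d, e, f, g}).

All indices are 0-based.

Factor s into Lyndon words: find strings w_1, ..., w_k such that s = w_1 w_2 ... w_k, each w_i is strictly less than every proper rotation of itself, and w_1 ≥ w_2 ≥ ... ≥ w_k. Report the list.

["ag", "afebgeafeedcdd", "afdg"]

emit factor 1: 'ag' (i=0, period=2)
emit factor 2: 'afebgeafeedcdd' (i=2, period=14)
emit factor 3: 'afdg' (i=16, period=4)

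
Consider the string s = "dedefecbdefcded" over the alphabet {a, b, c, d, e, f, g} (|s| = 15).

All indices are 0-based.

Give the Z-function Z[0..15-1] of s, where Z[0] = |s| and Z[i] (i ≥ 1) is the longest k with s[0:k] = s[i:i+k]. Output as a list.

Z[0]=15
i=1: i≥r, start 0; Z[1]=0
i=2: i≥r, start 0; Z[2]=2 extend→box=[2,4)
i=3: min(r-i=1, Z[1]=0)=0; Z[3]=0
i=4: i≥r, start 0; Z[4]=0
i=5: i≥r, start 0; Z[5]=0
i=6: i≥r, start 0; Z[6]=0
i=7: i≥r, start 0; Z[7]=0
i=8: i≥r, start 0; Z[8]=2 extend→box=[8,10)
i=9: min(r-i=1, Z[1]=0)=0; Z[9]=0
i=10: i≥r, start 0; Z[10]=0
i=11: i≥r, start 0; Z[11]=0
i=12: i≥r, start 0; Z[12]=3 extend→box=[12,15)
i=13: min(r-i=2, Z[1]=0)=0; Z[13]=0
i=14: min(r-i=1, Z[2]=2)=1; Z[14]=1

[15, 0, 2, 0, 0, 0, 0, 0, 2, 0, 0, 0, 3, 0, 1]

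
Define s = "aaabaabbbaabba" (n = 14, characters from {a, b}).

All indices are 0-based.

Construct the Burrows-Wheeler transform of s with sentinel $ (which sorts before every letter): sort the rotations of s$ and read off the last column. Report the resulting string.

rank  rotation         last
    0  $aaabaabbbaabba  a
    1  a$aaabaabbbaabb  b
    2  aaabaabbbaabba$  $
    3  aabaabbbaabba$a  a
    4  aabba$aaabaabbb  b
    5  aabbbaabba$aaab  b
    6  abaabbbaabba$aa  a
    7  abba$aaabaabbba  a
    8  abbbaabba$aaaba  a
    9  ba$aaabaabbbaab  b
   10  baabba$aaabaabb  b
   11  baabbbaabba$aaa  a
   12  bba$aaabaabbbaa  a
   13  bbaabba$aaabaab  b
   14  bbbaabba$aaabaa  a

ab$abbaaabbaaba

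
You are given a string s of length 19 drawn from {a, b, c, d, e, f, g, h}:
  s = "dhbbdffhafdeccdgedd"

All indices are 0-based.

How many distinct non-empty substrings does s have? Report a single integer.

rank | idx | suffix
   0 |   8 | afdeccdgedd
   1 |   2 | bbdffhafdeccdgedd
   2 |   3 | bdffhafdeccdgedd
   3 |  12 | ccdgedd
   4 |  13 | cdgedd
   5 |  18 | d
   6 |  17 | dd
   7 |  10 | deccdgedd
   8 |   4 | dffhafdeccdgedd
   9 |  14 | dgedd
  10 |   0 | dhbbdffhafdeccdgedd
  11 |  11 | eccdgedd
  12 |  16 | edd
  13 |   9 | fdeccdgedd
  14 |   5 | ffhafdeccdgedd
  15 |   6 | fhafdeccdgedd
  16 |  15 | gedd
  17 |   7 | hafdeccdgedd
  18 |   1 | hbbdffhafdeccdgedd

SA = [8, 2, 3, 12, 13, 18, 17, 10, 4, 14, 0, 11, 16, 9, 5, 6, 15, 7, 1]
i: (SA[i-1],SA[i]) lcp shared
  1: (8,2) 0 ''
  2: (2,3) 1 'b'
  3: (3,12) 0 ''
  4: (12,13) 1 'c'
  5: (13,18) 0 ''
  6: (18,17) 1 'd'
  7: (17,10) 1 'd'
  8: (10,4) 1 'd'
  9: (4,14) 1 'd'
  10: (14,0) 1 'd'
  11: (0,11) 0 ''
  12: (11,16) 1 'e'
  13: (16,9) 0 ''
  14: (9,5) 1 'f'
  15: (5,6) 1 'f'
  16: (6,15) 0 ''
  17: (15,7) 0 ''
  18: (7,1) 1 'h'

n(n+1)/2 = 19·20/2 = 190
Σ LCP = 0 + 0 + 1 + 0 + 1 + 0 + 1 + 1 + 1 + 1 + 1 + 0 + 1 + 0 + 1 + 1 + 0 + 0 + 1 = 11
distinct = 190 − 11 = 179

179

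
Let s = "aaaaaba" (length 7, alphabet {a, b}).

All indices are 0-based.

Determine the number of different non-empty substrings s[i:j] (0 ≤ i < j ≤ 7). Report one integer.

17

rank | idx | suffix
   0 |   6 | a
   1 |   0 | aaaaaba
   2 |   1 | aaaaba
   3 |   2 | aaaba
   4 |   3 | aaba
   5 |   4 | aba
   6 |   5 | ba

SA = [6, 0, 1, 2, 3, 4, 5]
[i] adj suffixes → lcp
  [1] 6/0 → 1 ('a')
  [2] 0/1 → 4 ('aaaa')
  [3] 1/2 → 3 ('aaa')
  [4] 2/3 → 2 ('aa')
  [5] 3/4 → 1 ('a')
  [6] 4/5 → 0 ('')

n(n+1)/2 = 7·8/2 = 28
Σ LCP = 0 + 1 + 4 + 3 + 2 + 1 + 0 = 11
distinct = 28 − 11 = 17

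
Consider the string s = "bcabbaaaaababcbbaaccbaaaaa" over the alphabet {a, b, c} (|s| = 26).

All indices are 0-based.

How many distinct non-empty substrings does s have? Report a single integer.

sorted suffixes:
  #0 SA[0]=25  'a'
  #1 SA[1]=24  'aa'
  #2 SA[2]=23  'aaa'
  #3 SA[3]=22  'aaaa'
  #4 SA[4]=21  'aaaaa'
  #5 SA[5]=5  'aaaaababcbbaaccbaaaaa'
  #6 SA[6]=6  'aaaababcbbaaccbaaaaa'
  #7 SA[7]=7  'aaababcbbaaccbaaaaa'
  #8 SA[8]=8  'aababcbbaaccbaaaaa'
  #9 SA[9]=16  'aaccbaaaaa'
  #10 SA[10]=9  'ababcbbaaccbaaaaa'
  #11 SA[11]=2  'abbaaaaababcbbaaccbaaaaa'
  #12 SA[12]=11  'abcbbaaccbaaaaa'
  #13 SA[13]=17  'accbaaaaa'
  #14 SA[14]=20  'baaaaa'
  #15 SA[15]=4  'baaaaababcbbaaccbaaaaa'
  #16 SA[16]=15  'baaccbaaaaa'
  #17 SA[17]=10  'babcbbaaccbaaaaa'
  #18 SA[18]=3  'bbaaaaababcbbaaccbaaaaa'
  #19 SA[19]=14  'bbaaccbaaaaa'
  #20 SA[20]=0  'bcabbaaaaababcbbaaccbaaaaa'
  #21 SA[21]=12  'bcbbaaccbaaaaa'
  #22 SA[22]=1  'cabbaaaaababcbbaaccbaaaaa'
  #23 SA[23]=19  'cbaaaaa'
  #24 SA[24]=13  'cbbaaccbaaaaa'
  #25 SA[25]=18  'ccbaaaaa'

SA = [25, 24, 23, 22, 21, 5, 6, 7, 8, 16, 9, 2, 11, 17, 20, 4, 15, 10, 3, 14, 0, 12, 1, 19, 13, 18]
i: (SA[i-1],SA[i]) lcp shared
  1: (25,24) 1 'a'
  2: (24,23) 2 'aa'
  3: (23,22) 3 'aaa'
  4: (22,21) 4 'aaaa'
  5: (21,5) 5 'aaaaa'
  6: (5,6) 4 'aaaa'
  7: (6,7) 3 'aaa'
  8: (7,8) 2 'aa'
  9: (8,16) 2 'aa'
  10: (16,9) 1 'a'
  11: (9,2) 2 'ab'
  12: (2,11) 2 'ab'
  13: (11,17) 1 'a'
  14: (17,20) 0 ''
  15: (20,4) 6 'baaaaa'
  16: (4,15) 3 'baa'
  17: (15,10) 2 'ba'
  18: (10,3) 1 'b'
  19: (3,14) 4 'bbaa'
  20: (14,0) 1 'b'
  21: (0,12) 2 'bc'
  22: (12,1) 0 ''
  23: (1,19) 1 'c'
  24: (19,13) 2 'cb'
  25: (13,18) 1 'c'

n(n+1)/2 = 26·27/2 = 351
Σ LCP = 0 + 1 + 2 + 3 + 4 + 5 + 4 + 3 + 2 + 2 + 1 + 2 + 2 + 1 + 0 + 6 + 3 + 2 + 1 + 4 + 1 + 2 + 0 + 1 + 2 + 1 = 55
distinct = 351 − 55 = 296

296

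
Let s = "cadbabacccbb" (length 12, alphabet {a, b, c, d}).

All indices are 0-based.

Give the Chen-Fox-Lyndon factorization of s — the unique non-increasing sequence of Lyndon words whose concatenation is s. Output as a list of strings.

["c", "adb", "abacccbb"]

emit factor 1: 'c' (i=0, period=1)
emit factor 2: 'adb' (i=1, period=3)
emit factor 3: 'abacccbb' (i=4, period=8)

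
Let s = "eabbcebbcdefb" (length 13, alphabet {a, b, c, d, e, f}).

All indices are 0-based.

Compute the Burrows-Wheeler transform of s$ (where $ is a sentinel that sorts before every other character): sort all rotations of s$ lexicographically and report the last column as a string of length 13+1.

befeabbbbc$cde

rank  rotation        last
    0  $eabbcebbcdefb  b
    1  abbcebbcdefb$e  e
    2  b$eabbcebbcdef  f
    3  bbcdefb$eabbce  e
    4  bbcebbcdefb$ea  a
    5  bcdefb$eabbceb  b
    6  bcebbcdefb$eab  b
    7  cdefb$eabbcebb  b
    8  cebbcdefb$eabb  b
    9  defb$eabbcebbc  c
   10  eabbcebbcdefb$  $
   11  ebbcdefb$eabbc  c
   12  efb$eabbcebbcd  d
   13  fb$eabbcebbcde  e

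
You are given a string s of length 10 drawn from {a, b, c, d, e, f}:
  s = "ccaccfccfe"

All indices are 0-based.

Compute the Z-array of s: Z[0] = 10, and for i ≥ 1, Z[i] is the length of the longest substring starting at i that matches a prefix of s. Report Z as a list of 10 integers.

[10, 1, 0, 2, 1, 0, 2, 1, 0, 0]

Z[0]=10
i=1: outside box; Z[1]=1 scan→box=[1,2)
i=2: outside box; Z[2]=0
i=3: outside box; Z[3]=2 scan→box=[3,5)
i=4: min(r-i=1, Z[1]=1)=1; Z[4]=1
i=5: outside box; Z[5]=0
i=6: outside box; Z[6]=2 scan→box=[6,8)
i=7: min(r-i=1, Z[1]=1)=1; Z[7]=1
i=8: outside box; Z[8]=0
i=9: outside box; Z[9]=0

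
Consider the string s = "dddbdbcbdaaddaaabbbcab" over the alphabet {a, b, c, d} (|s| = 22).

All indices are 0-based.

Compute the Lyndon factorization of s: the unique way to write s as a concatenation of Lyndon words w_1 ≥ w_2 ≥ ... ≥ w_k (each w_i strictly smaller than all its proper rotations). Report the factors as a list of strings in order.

emit factor 1: 'd' (i=0, period=1)
emit factor 2: 'd' (i=1, period=1)
emit factor 3: 'd' (i=2, period=1)
emit factor 4: 'bd' (i=3, period=2)
emit factor 5: 'bcbd' (i=5, period=4)
emit factor 6: 'aadd' (i=9, period=4)
emit factor 7: 'aaabbbcab' (i=13, period=9)

["d", "d", "d", "bd", "bcbd", "aadd", "aaabbbcab"]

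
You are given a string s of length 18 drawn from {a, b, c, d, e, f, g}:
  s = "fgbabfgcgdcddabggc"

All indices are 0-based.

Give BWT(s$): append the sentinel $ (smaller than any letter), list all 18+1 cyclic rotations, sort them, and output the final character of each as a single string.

rank  rotation             last
    0  $fgbabfgcgdcddabggc  c
    1  abfgcgdcddabggc$fgb  b
    2  abggc$fgbabfgcgdcdd  d
    3  babfgcgdcddabggc$fg  g
    4  bfgcgdcddabggc$fgba  a
    5  bggc$fgbabfgcgdcdda  a
    6  c$fgbabfgcgdcddabgg  g
    7  cddabggc$fgbabfgcgd  d
    8  cgdcddabggc$fgbabfg  g
    9  dabggc$fgbabfgcgdcd  d
   10  dcddabggc$fgbabfgcg  g
   11  ddabggc$fgbabfgcgdc  c
   12  fgbabfgcgdcddabggc$  $
   13  fgcgdcddabggc$fgbab  b
   14  gbabfgcgdcddabggc$f  f
   15  gc$fgbabfgcgdcddabg  g
   16  gcgdcddabggc$fgbabf  f
   17  gdcddabggc$fgbabfgc  c
   18  ggc$fgbabfgcgdcddab  b

cbdgaagdgdgc$bfgfcb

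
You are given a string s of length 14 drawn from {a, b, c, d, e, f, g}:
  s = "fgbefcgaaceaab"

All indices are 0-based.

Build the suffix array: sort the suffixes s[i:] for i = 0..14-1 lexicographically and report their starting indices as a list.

[11, 7, 12, 8, 13, 2, 9, 5, 10, 3, 4, 0, 6, 1]

sorted suffixes:
  #0 SA[0]=11  'aab'
  #1 SA[1]=7  'aaceaab'
  #2 SA[2]=12  'ab'
  #3 SA[3]=8  'aceaab'
  #4 SA[4]=13  'b'
  #5 SA[5]=2  'befcgaaceaab'
  #6 SA[6]=9  'ceaab'
  #7 SA[7]=5  'cgaaceaab'
  #8 SA[8]=10  'eaab'
  #9 SA[9]=3  'efcgaaceaab'
  #10 SA[10]=4  'fcgaaceaab'
  #11 SA[11]=0  'fgbefcgaaceaab'
  #12 SA[12]=6  'gaaceaab'
  #13 SA[13]=1  'gbefcgaaceaab'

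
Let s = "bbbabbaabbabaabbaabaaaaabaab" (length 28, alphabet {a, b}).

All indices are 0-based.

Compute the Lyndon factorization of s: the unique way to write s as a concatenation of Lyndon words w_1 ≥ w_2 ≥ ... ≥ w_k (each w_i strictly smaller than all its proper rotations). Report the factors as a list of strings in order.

emit factor 1: 'b' (i=0, period=1)
emit factor 2: 'b' (i=1, period=1)
emit factor 3: 'b' (i=2, period=1)
emit factor 4: 'abb' (i=3, period=3)
emit factor 5: 'aabbab' (i=6, period=6)
emit factor 6: 'aabb' (i=12, period=4)
emit factor 7: 'aab' (i=16, period=3)
emit factor 8: 'aaaaabaab' (i=19, period=9)

["b", "b", "b", "abb", "aabbab", "aabb", "aab", "aaaaabaab"]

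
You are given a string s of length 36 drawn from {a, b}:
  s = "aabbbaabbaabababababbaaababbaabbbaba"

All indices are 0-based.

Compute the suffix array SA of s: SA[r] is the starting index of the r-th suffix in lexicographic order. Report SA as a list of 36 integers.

[35, 21, 9, 22, 5, 0, 28, 33, 10, 12, 14, 16, 23, 18, 6, 25, 1, 29, 34, 20, 8, 4, 27, 32, 11, 13, 15, 17, 24, 19, 7, 3, 26, 31, 2, 30]

sorted suffixes:
  #0 SA[0]=35  'a'
  #1 SA[1]=21  'aaababbaabbbaba'
  #2 SA[2]=9  'aabababababbaaababbaabbbaba'
  #3 SA[3]=22  'aababbaabbbaba'
  #4 SA[4]=5  'aabbaabababababbaaababbaabbbaba'
  #5 SA[5]=0  'aabbbaabbaabababababbaaababbaabbbaba'
  #6 SA[6]=28  'aabbbaba'
  #7 SA[7]=33  'aba'
  #8 SA[8]=10  'abababababbaaababbaabbbaba'
  #9 SA[9]=12  'ababababbaaababbaabbbaba'
  #10 SA[10]=14  'abababbaaababbaabbbaba'
  #11 SA[11]=16  'ababbaaababbaabbbaba'
  #12 SA[12]=23  'ababbaabbbaba'
  #13 SA[13]=18  'abbaaababbaabbbaba'
  #14 SA[14]=6  'abbaabababababbaaababbaabbbaba'
  #15 SA[15]=25  'abbaabbbaba'
  #16 SA[16]=1  'abbbaabbaabababababbaaababbaabbbaba'
  #17 SA[17]=29  'abbbaba'
  #18 SA[18]=34  'ba'
  #19 SA[19]=20  'baaababbaabbbaba'
  #20 SA[20]=8  'baabababababbaaababbaabbbaba'
  #21 SA[21]=4  'baabbaabababababbaaababbaabbbaba'
  #22 SA[22]=27  'baabbbaba'
  #23 SA[23]=32  'baba'
  #24 SA[24]=11  'bababababbaaababbaabbbaba'
  #25 SA[25]=13  'babababbaaababbaabbbaba'
  #26 SA[26]=15  'bababbaaababbaabbbaba'
  #27 SA[27]=17  'babbaaababbaabbbaba'
  #28 SA[28]=24  'babbaabbbaba'
  #29 SA[29]=19  'bbaaababbaabbbaba'
  #30 SA[30]=7  'bbaabababababbaaababbaabbbaba'
  #31 SA[31]=3  'bbaabbaabababababbaaababbaabbbaba'
  #32 SA[32]=26  'bbaabbbaba'
  #33 SA[33]=31  'bbaba'
  #34 SA[34]=2  'bbbaabbaabababababbaaababbaabbbaba'
  #35 SA[35]=30  'bbbaba'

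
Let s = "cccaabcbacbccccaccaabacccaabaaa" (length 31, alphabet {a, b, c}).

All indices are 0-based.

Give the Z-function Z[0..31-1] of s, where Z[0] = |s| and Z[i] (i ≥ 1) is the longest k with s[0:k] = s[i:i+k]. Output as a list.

Z[0]=31
i=1: fresh scan; Z[1]=2 extend→box=[1,3)
i=2: min(r-i=1, Z[1]=2)=1; Z[2]=1
i=3: fresh scan; Z[3]=0
i=4: fresh scan; Z[4]=0
i=5: fresh scan; Z[5]=0
i=6: fresh scan; Z[6]=1 extend→box=[6,7)
i=7: fresh scan; Z[7]=0
i=8: fresh scan; Z[8]=0
i=9: fresh scan; Z[9]=1 extend→box=[9,10)
i=10: fresh scan; Z[10]=0
i=11: fresh scan; Z[11]=3 extend→box=[11,14)
i=12: min(r-i=2, Z[1]=2)=2; Z[12]=4 extend→box=[12,16)
i=13: min(r-i=3, Z[1]=2)=2; Z[13]=2
i=14: min(r-i=2, Z[2]=1)=1; Z[14]=1
i=15: min(r-i=1, Z[3]=0)=0; Z[15]=0
i=16: fresh scan; Z[16]=2 extend→box=[16,18)
i=17: min(r-i=1, Z[1]=2)=1; Z[17]=1
i=18: fresh scan; Z[18]=0
i=19: fresh scan; Z[19]=0
i=20: fresh scan; Z[20]=0
i=21: fresh scan; Z[21]=0
i=22: fresh scan; Z[22]=6 extend→box=[22,28)
i=23: min(r-i=5, Z[1]=2)=2; Z[23]=2
i=24: min(r-i=4, Z[2]=1)=1; Z[24]=1
i=25: min(r-i=3, Z[3]=0)=0; Z[25]=0
i=26: min(r-i=2, Z[4]=0)=0; Z[26]=0
i=27: min(r-i=1, Z[5]=0)=0; Z[27]=0
i=28: fresh scan; Z[28]=0
i=29: fresh scan; Z[29]=0
i=30: fresh scan; Z[30]=0

[31, 2, 1, 0, 0, 0, 1, 0, 0, 1, 0, 3, 4, 2, 1, 0, 2, 1, 0, 0, 0, 0, 6, 2, 1, 0, 0, 0, 0, 0, 0]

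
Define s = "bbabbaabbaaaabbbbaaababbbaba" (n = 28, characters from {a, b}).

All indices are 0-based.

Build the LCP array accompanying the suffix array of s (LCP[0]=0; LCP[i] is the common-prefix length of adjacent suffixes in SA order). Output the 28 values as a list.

[0, 1, 3, 4, 2, 3, 4, 1, 3, 2, 5, 3, 4, 0, 2, 4, 3, 2, 3, 4, 1, 5, 4, 3, 4, 2, 4, 3]

rank | idx | suffix
   0 |  27 | a
   1 |   9 | aaaabbbbaaababbbaba
   2 |  17 | aaababbbaba
   3 |  10 | aaabbbbaaababbbaba
   4 |  18 | aababbbaba
   5 |   5 | aabbaaaabbbbaaababbbaba
   6 |  11 | aabbbbaaababbbaba
   7 |  25 | aba
   8 |  19 | ababbbaba
   9 |   6 | abbaaaabbbbaaababbbaba
  10 |   2 | abbaabbaaaabbbbaaababbbaba
  11 |  21 | abbbaba
  12 |  12 | abbbbaaababbbaba
  13 |  26 | ba
  14 |   8 | baaaabbbbaaababbbaba
  15 |  16 | baaababbbaba
  16 |   4 | baabbaaaabbbbaaababbbaba
  17 |  24 | baba
  18 |   1 | babbaabbaaaabbbbaaababbbaba
  19 |  20 | babbbaba
  20 |   7 | bbaaaabbbbaaababbbaba
  21 |  15 | bbaaababbbaba
  22 |   3 | bbaabbaaaabbbbaaababbbaba
  23 |  23 | bbaba
  24 |   0 | bbabbaabbaaaabbbbaaababbbaba
  25 |  14 | bbbaaababbbaba
  26 |  22 | bbbaba
  27 |  13 | bbbbaaababbbaba

SA = [27, 9, 17, 10, 18, 5, 11, 25, 19, 6, 2, 21, 12, 26, 8, 16, 4, 24, 1, 20, 7, 15, 3, 23, 0, 14, 22, 13]
i: (SA[i-1],SA[i]) lcp shared
  1: (27,9) 1 'a'
  2: (9,17) 3 'aaa'
  3: (17,10) 4 'aaab'
  4: (10,18) 2 'aa'
  5: (18,5) 3 'aab'
  6: (5,11) 4 'aabb'
  7: (11,25) 1 'a'
  8: (25,19) 3 'aba'
  9: (19,6) 2 'ab'
  10: (6,2) 5 'abbaa'
  11: (2,21) 3 'abb'
  12: (21,12) 4 'abbb'
  13: (12,26) 0 ''
  14: (26,8) 2 'ba'
  15: (8,16) 4 'baaa'
  16: (16,4) 3 'baa'
  17: (4,24) 2 'ba'
  18: (24,1) 3 'bab'
  19: (1,20) 4 'babb'
  20: (20,7) 1 'b'
  21: (7,15) 5 'bbaaa'
  22: (15,3) 4 'bbaa'
  23: (3,23) 3 'bba'
  24: (23,0) 4 'bbab'
  25: (0,14) 2 'bb'
  26: (14,22) 4 'bbba'
  27: (22,13) 3 'bbb'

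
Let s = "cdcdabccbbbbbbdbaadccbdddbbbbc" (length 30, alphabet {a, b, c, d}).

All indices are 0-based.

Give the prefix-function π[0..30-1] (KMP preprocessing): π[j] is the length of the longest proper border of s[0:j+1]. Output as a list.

π[0] = 0
j=1 s[j]='d': π[1]=0 (border '')
j=2 s[j]='c': π[2]=1 (border 'c')
j=3 s[j]='d': π[3]=2 (border 'cd')
j=4 s[j]='a': k: 2→0; π[4]=0 (border '')
j=5 s[j]='b': π[5]=0 (border '')
j=6 s[j]='c': π[6]=1 (border 'c')
j=7 s[j]='c': k: 1→0; π[7]=1 (border 'c')
j=8 s[j]='b': k: 1→0; π[8]=0 (border '')
j=9 s[j]='b': π[9]=0 (border '')
j=10 s[j]='b': π[10]=0 (border '')
j=11 s[j]='b': π[11]=0 (border '')
j=12 s[j]='b': π[12]=0 (border '')
j=13 s[j]='b': π[13]=0 (border '')
j=14 s[j]='d': π[14]=0 (border '')
j=15 s[j]='b': π[15]=0 (border '')
j=16 s[j]='a': π[16]=0 (border '')
j=17 s[j]='a': π[17]=0 (border '')
j=18 s[j]='d': π[18]=0 (border '')
j=19 s[j]='c': π[19]=1 (border 'c')
j=20 s[j]='c': k: 1→0; π[20]=1 (border 'c')
j=21 s[j]='b': k: 1→0; π[21]=0 (border '')
j=22 s[j]='d': π[22]=0 (border '')
j=23 s[j]='d': π[23]=0 (border '')
j=24 s[j]='d': π[24]=0 (border '')
j=25 s[j]='b': π[25]=0 (border '')
j=26 s[j]='b': π[26]=0 (border '')
j=27 s[j]='b': π[27]=0 (border '')
j=28 s[j]='b': π[28]=0 (border '')
j=29 s[j]='c': π[29]=1 (border 'c')

[0, 0, 1, 2, 0, 0, 1, 1, 0, 0, 0, 0, 0, 0, 0, 0, 0, 0, 0, 1, 1, 0, 0, 0, 0, 0, 0, 0, 0, 1]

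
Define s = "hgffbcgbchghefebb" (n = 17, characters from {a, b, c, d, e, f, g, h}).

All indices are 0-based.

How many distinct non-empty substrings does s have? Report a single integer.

140

rank→(start, suffix):
  0 → (16, 'b')
  1 → (15, 'bb')
  2 → (4, 'bcgbchghefebb')
  3 → (7, 'bchghefebb')
  4 → (5, 'cgbchghefebb')
  5 → (8, 'chghefebb')
  6 → (14, 'ebb')
  7 → (12, 'efebb')
  8 → (3, 'fbcgbchghefebb')
  9 → (13, 'febb')
  10 → (2, 'ffbcgbchghefebb')
  11 → (6, 'gbchghefebb')
  12 → (1, 'gffbcgbchghefebb')
  13 → (10, 'ghefebb')
  14 → (11, 'hefebb')
  15 → (0, 'hgffbcgbchghefebb')
  16 → (9, 'hghefebb')

SA = [16, 15, 4, 7, 5, 8, 14, 12, 3, 13, 2, 6, 1, 10, 11, 0, 9]
rank  pair      lcp
   1  s[16:],s[15:]  1  'b'
   2  s[15:],s[4:]  1  'b'
   3  s[4:],s[7:]  2  'bc'
   4  s[7:],s[5:]  0  ''
   5  s[5:],s[8:]  1  'c'
   6  s[8:],s[14:]  0  ''
   7  s[14:],s[12:]  1  'e'
   8  s[12:],s[3:]  0  ''
   9  s[3:],s[13:]  1  'f'
  10  s[13:],s[2:]  1  'f'
  11  s[2:],s[6:]  0  ''
  12  s[6:],s[1:]  1  'g'
  13  s[1:],s[10:]  1  'g'
  14  s[10:],s[11:]  0  ''
  15  s[11:],s[0:]  1  'h'
  16  s[0:],s[9:]  2  'hg'

n(n+1)/2 = 17·18/2 = 153
Σ LCP = 0 + 1 + 1 + 2 + 0 + 1 + 0 + 1 + 0 + 1 + 1 + 0 + 1 + 1 + 0 + 1 + 2 = 13
distinct = 153 − 13 = 140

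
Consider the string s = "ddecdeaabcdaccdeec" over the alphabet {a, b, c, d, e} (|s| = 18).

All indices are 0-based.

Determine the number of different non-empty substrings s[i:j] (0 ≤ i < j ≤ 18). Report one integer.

152

sorted suffixes:
  #0 SA[0]=6  'aabcdaccdeec'
  #1 SA[1]=7  'abcdaccdeec'
  #2 SA[2]=11  'accdeec'
  #3 SA[3]=8  'bcdaccdeec'
  #4 SA[4]=17  'c'
  #5 SA[5]=12  'ccdeec'
  #6 SA[6]=9  'cdaccdeec'
  #7 SA[7]=3  'cdeaabcdaccdeec'
  #8 SA[8]=13  'cdeec'
  #9 SA[9]=10  'daccdeec'
  #10 SA[10]=0  'ddecdeaabcdaccdeec'
  #11 SA[11]=4  'deaabcdaccdeec'
  #12 SA[12]=1  'decdeaabcdaccdeec'
  #13 SA[13]=14  'deec'
  #14 SA[14]=5  'eaabcdaccdeec'
  #15 SA[15]=16  'ec'
  #16 SA[16]=2  'ecdeaabcdaccdeec'
  #17 SA[17]=15  'eec'

SA = [6, 7, 11, 8, 17, 12, 9, 3, 13, 10, 0, 4, 1, 14, 5, 16, 2, 15]
[i] adj suffixes → lcp
  [1] 6/7 → 1 ('a')
  [2] 7/11 → 1 ('a')
  [3] 11/8 → 0 ('')
  [4] 8/17 → 0 ('')
  [5] 17/12 → 1 ('c')
  [6] 12/9 → 1 ('c')
  [7] 9/3 → 2 ('cd')
  [8] 3/13 → 3 ('cde')
  [9] 13/10 → 0 ('')
  [10] 10/0 → 1 ('d')
  [11] 0/4 → 1 ('d')
  [12] 4/1 → 2 ('de')
  [13] 1/14 → 2 ('de')
  [14] 14/5 → 0 ('')
  [15] 5/16 → 1 ('e')
  [16] 16/2 → 2 ('ec')
  [17] 2/15 → 1 ('e')

n(n+1)/2 = 18·19/2 = 171
Σ LCP = 0 + 1 + 1 + 0 + 0 + 1 + 1 + 2 + 3 + 0 + 1 + 1 + 2 + 2 + 0 + 1 + 2 + 1 = 19
distinct = 171 − 19 = 152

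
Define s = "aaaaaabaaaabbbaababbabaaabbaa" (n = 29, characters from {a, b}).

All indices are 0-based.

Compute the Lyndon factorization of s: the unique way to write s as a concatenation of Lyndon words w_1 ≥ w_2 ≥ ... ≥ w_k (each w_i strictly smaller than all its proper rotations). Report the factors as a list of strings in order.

["aaaaaabaaaabbbaababbabaaabb", "a", "a"]

emit factor 1: 'aaaaaabaaaabbbaababbabaaabb' (i=0, period=27)
emit factor 2: 'a' (i=27, period=1)
emit factor 3: 'a' (i=28, period=1)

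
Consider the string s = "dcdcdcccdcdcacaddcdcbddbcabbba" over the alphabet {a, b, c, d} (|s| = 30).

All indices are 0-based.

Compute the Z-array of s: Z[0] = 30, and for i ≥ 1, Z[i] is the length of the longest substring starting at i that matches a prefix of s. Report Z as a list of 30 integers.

[30, 0, 4, 0, 2, 0, 0, 0, 4, 0, 2, 0, 0, 0, 0, 1, 4, 0, 2, 0, 0, 1, 1, 0, 0, 0, 0, 0, 0, 0]

Z[0]=30
i=1: fresh scan; Z[1]=0
i=2: fresh scan; Z[2]=4 extend→box=[2,6)
i=3: min(r-i=3, Z[1]=0)=0; Z[3]=0
i=4: min(r-i=2, Z[2]=4)=2; Z[4]=2
i=5: min(r-i=1, Z[3]=0)=0; Z[5]=0
i=6: fresh scan; Z[6]=0
i=7: fresh scan; Z[7]=0
i=8: fresh scan; Z[8]=4 extend→box=[8,12)
i=9: min(r-i=3, Z[1]=0)=0; Z[9]=0
i=10: min(r-i=2, Z[2]=4)=2; Z[10]=2
i=11: min(r-i=1, Z[3]=0)=0; Z[11]=0
i=12: fresh scan; Z[12]=0
i=13: fresh scan; Z[13]=0
i=14: fresh scan; Z[14]=0
i=15: fresh scan; Z[15]=1 extend→box=[15,16)
i=16: fresh scan; Z[16]=4 extend→box=[16,20)
i=17: min(r-i=3, Z[1]=0)=0; Z[17]=0
i=18: min(r-i=2, Z[2]=4)=2; Z[18]=2
i=19: min(r-i=1, Z[3]=0)=0; Z[19]=0
i=20: fresh scan; Z[20]=0
i=21: fresh scan; Z[21]=1 extend→box=[21,22)
i=22: fresh scan; Z[22]=1 extend→box=[22,23)
i=23: fresh scan; Z[23]=0
i=24: fresh scan; Z[24]=0
i=25: fresh scan; Z[25]=0
i=26: fresh scan; Z[26]=0
i=27: fresh scan; Z[27]=0
i=28: fresh scan; Z[28]=0
i=29: fresh scan; Z[29]=0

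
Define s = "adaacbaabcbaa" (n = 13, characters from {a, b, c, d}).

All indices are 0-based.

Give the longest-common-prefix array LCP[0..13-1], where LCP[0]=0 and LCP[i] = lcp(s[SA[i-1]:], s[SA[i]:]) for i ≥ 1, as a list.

rank | idx | suffix
   0 |  12 | a
   1 |  11 | aa
   2 |   6 | aabcbaa
   3 |   2 | aacbaabcbaa
   4 |   7 | abcbaa
   5 |   3 | acbaabcbaa
   6 |   0 | adaacbaabcbaa
   7 |  10 | baa
   8 |   5 | baabcbaa
   9 |   8 | bcbaa
  10 |   9 | cbaa
  11 |   4 | cbaabcbaa
  12 |   1 | daacbaabcbaa

SA = [12, 11, 6, 2, 7, 3, 0, 10, 5, 8, 9, 4, 1]
[i] adj suffixes → lcp
  [1] 12/11 → 1 ('a')
  [2] 11/6 → 2 ('aa')
  [3] 6/2 → 2 ('aa')
  [4] 2/7 → 1 ('a')
  [5] 7/3 → 1 ('a')
  [6] 3/0 → 1 ('a')
  [7] 0/10 → 0 ('')
  [8] 10/5 → 3 ('baa')
  [9] 5/8 → 1 ('b')
  [10] 8/9 → 0 ('')
  [11] 9/4 → 4 ('cbaa')
  [12] 4/1 → 0 ('')

[0, 1, 2, 2, 1, 1, 1, 0, 3, 1, 0, 4, 0]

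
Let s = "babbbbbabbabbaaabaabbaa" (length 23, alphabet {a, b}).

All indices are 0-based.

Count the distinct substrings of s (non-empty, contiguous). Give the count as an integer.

rank | idx | suffix
   0 |  22 | a
   1 |  21 | aa
   2 |  13 | aaabaabbaa
   3 |  14 | aabaabbaa
   4 |  17 | aabbaa
   5 |  15 | abaabbaa
   6 |  18 | abbaa
   7 |  10 | abbaaabaabbaa
   8 |   7 | abbabbaaabaabbaa
   9 |   1 | abbbbbabbabbaaabaabbaa
  10 |  20 | baa
  11 |  12 | baaabaabbaa
  12 |  16 | baabbaa
  13 |   9 | babbaaabaabbaa
  14 |   6 | babbabbaaabaabbaa
  15 |   0 | babbbbbabbabbaaabaabbaa
  16 |  19 | bbaa
  17 |  11 | bbaaabaabbaa
  18 |   8 | bbabbaaabaabbaa
  19 |   5 | bbabbabbaaabaabbaa
  20 |   4 | bbbabbabbaaabaabbaa
  21 |   3 | bbbbabbabbaaabaabbaa
  22 |   2 | bbbbbabbabbaaabaabbaa

SA = [22, 21, 13, 14, 17, 15, 18, 10, 7, 1, 20, 12, 16, 9, 6, 0, 19, 11, 8, 5, 4, 3, 2]
[i] adj suffixes → lcp
  [1] 22/21 → 1 ('a')
  [2] 21/13 → 2 ('aa')
  [3] 13/14 → 2 ('aa')
  [4] 14/17 → 3 ('aab')
  [5] 17/15 → 1 ('a')
  [6] 15/18 → 2 ('ab')
  [7] 18/10 → 5 ('abbaa')
  [8] 10/7 → 4 ('abba')
  [9] 7/1 → 3 ('abb')
  [10] 1/20 → 0 ('')
  [11] 20/12 → 3 ('baa')
  [12] 12/16 → 3 ('baa')
  [13] 16/9 → 2 ('ba')
  [14] 9/6 → 5 ('babba')
  [15] 6/0 → 4 ('babb')
  [16] 0/19 → 1 ('b')
  [17] 19/11 → 4 ('bbaa')
  [18] 11/8 → 3 ('bba')
  [19] 8/5 → 6 ('bbabba')
  [20] 5/4 → 2 ('bb')
  [21] 4/3 → 3 ('bbb')
  [22] 3/2 → 4 ('bbbb')

n(n+1)/2 = 23·24/2 = 276
Σ LCP = 0 + 1 + 2 + 2 + 3 + 1 + 2 + 5 + 4 + 3 + 0 + 3 + 3 + 2 + 5 + 4 + 1 + 4 + 3 + 6 + 2 + 3 + 4 = 63
distinct = 276 − 63 = 213

213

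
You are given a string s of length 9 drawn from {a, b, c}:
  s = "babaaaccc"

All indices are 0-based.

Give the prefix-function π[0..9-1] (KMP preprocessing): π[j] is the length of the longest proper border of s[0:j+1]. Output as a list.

π[0] = 0
j=1 s[j]='a': π[1]=0 (border '')
j=2 s[j]='b': π[2]=1 (border 'b')
j=3 s[j]='a': π[3]=2 (border 'ba')
j=4 s[j]='a': k: 2→0; π[4]=0 (border '')
j=5 s[j]='a': π[5]=0 (border '')
j=6 s[j]='c': π[6]=0 (border '')
j=7 s[j]='c': π[7]=0 (border '')
j=8 s[j]='c': π[8]=0 (border '')

[0, 0, 1, 2, 0, 0, 0, 0, 0]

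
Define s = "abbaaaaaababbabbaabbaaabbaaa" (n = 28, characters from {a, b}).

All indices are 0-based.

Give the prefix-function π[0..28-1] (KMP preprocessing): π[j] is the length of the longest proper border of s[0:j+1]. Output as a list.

[0, 0, 0, 1, 1, 1, 1, 1, 1, 2, 1, 2, 3, 4, 2, 3, 4, 5, 2, 3, 4, 5, 6, 2, 3, 4, 5, 6]

π[0] = 0
j=1 s[j]='b': π[1]=0 (border '')
j=2 s[j]='b': π[2]=0 (border '')
j=3 s[j]='a': π[3]=1 (border 'a')
j=4 s[j]='a': k: 1→0; π[4]=1 (border 'a')
j=5 s[j]='a': k: 1→0; π[5]=1 (border 'a')
j=6 s[j]='a': k: 1→0; π[6]=1 (border 'a')
j=7 s[j]='a': k: 1→0; π[7]=1 (border 'a')
j=8 s[j]='a': k: 1→0; π[8]=1 (border 'a')
j=9 s[j]='b': π[9]=2 (border 'ab')
j=10 s[j]='a': k: 2→0; π[10]=1 (border 'a')
j=11 s[j]='b': π[11]=2 (border 'ab')
j=12 s[j]='b': π[12]=3 (border 'abb')
j=13 s[j]='a': π[13]=4 (border 'abba')
j=14 s[j]='b': k: 4→1; π[14]=2 (border 'ab')
j=15 s[j]='b': π[15]=3 (border 'abb')
j=16 s[j]='a': π[16]=4 (border 'abba')
j=17 s[j]='a': π[17]=5 (border 'abbaa')
j=18 s[j]='b': k: 5→1; π[18]=2 (border 'ab')
j=19 s[j]='b': π[19]=3 (border 'abb')
j=20 s[j]='a': π[20]=4 (border 'abba')
j=21 s[j]='a': π[21]=5 (border 'abbaa')
j=22 s[j]='a': π[22]=6 (border 'abbaaa')
j=23 s[j]='b': k: 6→1; π[23]=2 (border 'ab')
j=24 s[j]='b': π[24]=3 (border 'abb')
j=25 s[j]='a': π[25]=4 (border 'abba')
j=26 s[j]='a': π[26]=5 (border 'abbaa')
j=27 s[j]='a': π[27]=6 (border 'abbaaa')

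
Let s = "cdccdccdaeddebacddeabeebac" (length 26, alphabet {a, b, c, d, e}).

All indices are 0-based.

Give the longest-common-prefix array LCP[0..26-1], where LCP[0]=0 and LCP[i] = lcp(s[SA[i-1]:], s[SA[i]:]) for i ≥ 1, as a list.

[0, 1, 2, 1, 0, 3, 1, 0, 1, 3, 1, 2, 5, 2, 0, 1, 4, 1, 3, 1, 2, 0, 1, 4, 1, 1]

rank | idx | suffix
   0 |  19 | abeebac
   1 |  24 | ac
   2 |  14 | acddeabeebac
   3 |   8 | aeddebacddeabeebac
   4 |  23 | bac
   5 |  13 | bacddeabeebac
   6 |  20 | beebac
   7 |  25 | c
   8 |   5 | ccdaeddebacddeabeebac
   9 |   2 | ccdccdaeddebacddeabeebac
  10 |   6 | cdaeddebacddeabeebac
  11 |   3 | cdccdaeddebacddeabeebac
  12 |   0 | cdccdccdaeddebacddeabeebac
  13 |  15 | cddeabeebac
  14 |   7 | daeddebacddeabeebac
  15 |   4 | dccdaeddebacddeabeebac
  16 |   1 | dccdccdaeddebacddeabeebac
  17 |  16 | ddeabeebac
  18 |  10 | ddebacddeabeebac
  19 |  17 | deabeebac
  20 |  11 | debacddeabeebac
  21 |  18 | eabeebac
  22 |  22 | ebac
  23 |  12 | ebacddeabeebac
  24 |   9 | eddebacddeabeebac
  25 |  21 | eebac

SA = [19, 24, 14, 8, 23, 13, 20, 25, 5, 2, 6, 3, 0, 15, 7, 4, 1, 16, 10, 17, 11, 18, 22, 12, 9, 21]
[i] adj suffixes → lcp
  [1] 19/24 → 1 ('a')
  [2] 24/14 → 2 ('ac')
  [3] 14/8 → 1 ('a')
  [4] 8/23 → 0 ('')
  [5] 23/13 → 3 ('bac')
  [6] 13/20 → 1 ('b')
  [7] 20/25 → 0 ('')
  [8] 25/5 → 1 ('c')
  [9] 5/2 → 3 ('ccd')
  [10] 2/6 → 1 ('c')
  [11] 6/3 → 2 ('cd')
  [12] 3/0 → 5 ('cdccd')
  [13] 0/15 → 2 ('cd')
  [14] 15/7 → 0 ('')
  [15] 7/4 → 1 ('d')
  [16] 4/1 → 4 ('dccd')
  [17] 1/16 → 1 ('d')
  [18] 16/10 → 3 ('dde')
  [19] 10/17 → 1 ('d')
  [20] 17/11 → 2 ('de')
  [21] 11/18 → 0 ('')
  [22] 18/22 → 1 ('e')
  [23] 22/12 → 4 ('ebac')
  [24] 12/9 → 1 ('e')
  [25] 9/21 → 1 ('e')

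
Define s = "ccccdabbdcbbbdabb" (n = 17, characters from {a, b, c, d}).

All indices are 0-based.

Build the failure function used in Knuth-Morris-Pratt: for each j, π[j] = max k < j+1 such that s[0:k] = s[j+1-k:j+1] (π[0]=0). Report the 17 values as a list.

[0, 1, 2, 3, 0, 0, 0, 0, 0, 1, 0, 0, 0, 0, 0, 0, 0]

π[0] = 0
j=1 s[j]='c': π[1]=1 (border 'c')
j=2 s[j]='c': π[2]=2 (border 'cc')
j=3 s[j]='c': π[3]=3 (border 'ccc')
j=4 s[j]='d': k: 3→2→1→0; π[4]=0 (border '')
j=5 s[j]='a': π[5]=0 (border '')
j=6 s[j]='b': π[6]=0 (border '')
j=7 s[j]='b': π[7]=0 (border '')
j=8 s[j]='d': π[8]=0 (border '')
j=9 s[j]='c': π[9]=1 (border 'c')
j=10 s[j]='b': k: 1→0; π[10]=0 (border '')
j=11 s[j]='b': π[11]=0 (border '')
j=12 s[j]='b': π[12]=0 (border '')
j=13 s[j]='d': π[13]=0 (border '')
j=14 s[j]='a': π[14]=0 (border '')
j=15 s[j]='b': π[15]=0 (border '')
j=16 s[j]='b': π[16]=0 (border '')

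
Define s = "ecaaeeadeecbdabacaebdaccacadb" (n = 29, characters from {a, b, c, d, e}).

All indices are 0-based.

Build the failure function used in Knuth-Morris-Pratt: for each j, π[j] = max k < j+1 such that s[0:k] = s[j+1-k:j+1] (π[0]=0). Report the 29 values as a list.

π[0] = 0
j=1 s[j]='c': π[1]=0 (border '')
j=2 s[j]='a': π[2]=0 (border '')
j=3 s[j]='a': π[3]=0 (border '')
j=4 s[j]='e': π[4]=1 (border 'e')
j=5 s[j]='e': k: 1→0; π[5]=1 (border 'e')
j=6 s[j]='a': k: 1→0; π[6]=0 (border '')
j=7 s[j]='d': π[7]=0 (border '')
j=8 s[j]='e': π[8]=1 (border 'e')
j=9 s[j]='e': k: 1→0; π[9]=1 (border 'e')
j=10 s[j]='c': π[10]=2 (border 'ec')
j=11 s[j]='b': k: 2→0; π[11]=0 (border '')
j=12 s[j]='d': π[12]=0 (border '')
j=13 s[j]='a': π[13]=0 (border '')
j=14 s[j]='b': π[14]=0 (border '')
j=15 s[j]='a': π[15]=0 (border '')
j=16 s[j]='c': π[16]=0 (border '')
j=17 s[j]='a': π[17]=0 (border '')
j=18 s[j]='e': π[18]=1 (border 'e')
j=19 s[j]='b': k: 1→0; π[19]=0 (border '')
j=20 s[j]='d': π[20]=0 (border '')
j=21 s[j]='a': π[21]=0 (border '')
j=22 s[j]='c': π[22]=0 (border '')
j=23 s[j]='c': π[23]=0 (border '')
j=24 s[j]='a': π[24]=0 (border '')
j=25 s[j]='c': π[25]=0 (border '')
j=26 s[j]='a': π[26]=0 (border '')
j=27 s[j]='d': π[27]=0 (border '')
j=28 s[j]='b': π[28]=0 (border '')

[0, 0, 0, 0, 1, 1, 0, 0, 1, 1, 2, 0, 0, 0, 0, 0, 0, 0, 1, 0, 0, 0, 0, 0, 0, 0, 0, 0, 0]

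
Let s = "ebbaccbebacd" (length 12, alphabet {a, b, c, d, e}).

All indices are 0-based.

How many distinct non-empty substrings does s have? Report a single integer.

67

rank | idx | suffix
   0 |   3 | accbebacd
   1 |   9 | acd
   2 |   2 | baccbebacd
   3 |   8 | bacd
   4 |   1 | bbaccbebacd
   5 |   6 | bebacd
   6 |   5 | cbebacd
   7 |   4 | ccbebacd
   8 |  10 | cd
   9 |  11 | d
  10 |   7 | ebacd
  11 |   0 | ebbaccbebacd

SA = [3, 9, 2, 8, 1, 6, 5, 4, 10, 11, 7, 0]
i: (SA[i-1],SA[i]) lcp shared
  1: (3,9) 2 'ac'
  2: (9,2) 0 ''
  3: (2,8) 3 'bac'
  4: (8,1) 1 'b'
  5: (1,6) 1 'b'
  6: (6,5) 0 ''
  7: (5,4) 1 'c'
  8: (4,10) 1 'c'
  9: (10,11) 0 ''
  10: (11,7) 0 ''
  11: (7,0) 2 'eb'

n(n+1)/2 = 12·13/2 = 78
Σ LCP = 0 + 2 + 0 + 3 + 1 + 1 + 0 + 1 + 1 + 0 + 0 + 2 = 11
distinct = 78 − 11 = 67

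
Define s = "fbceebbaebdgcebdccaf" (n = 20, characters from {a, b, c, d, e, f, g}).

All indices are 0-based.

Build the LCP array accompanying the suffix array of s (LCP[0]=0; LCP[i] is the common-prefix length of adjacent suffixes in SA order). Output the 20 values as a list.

sorted suffixes:
  #0 SA[0]=7  'aebdgcebdccaf'
  #1 SA[1]=18  'af'
  #2 SA[2]=6  'baebdgcebdccaf'
  #3 SA[3]=5  'bbaebdgcebdccaf'
  #4 SA[4]=1  'bceebbaebdgcebdccaf'
  #5 SA[5]=14  'bdccaf'
  #6 SA[6]=9  'bdgcebdccaf'
  #7 SA[7]=17  'caf'
  #8 SA[8]=16  'ccaf'
  #9 SA[9]=12  'cebdccaf'
  #10 SA[10]=2  'ceebbaebdgcebdccaf'
  #11 SA[11]=15  'dccaf'
  #12 SA[12]=10  'dgcebdccaf'
  #13 SA[13]=4  'ebbaebdgcebdccaf'
  #14 SA[14]=13  'ebdccaf'
  #15 SA[15]=8  'ebdgcebdccaf'
  #16 SA[16]=3  'eebbaebdgcebdccaf'
  #17 SA[17]=19  'f'
  #18 SA[18]=0  'fbceebbaebdgcebdccaf'
  #19 SA[19]=11  'gcebdccaf'

SA = [7, 18, 6, 5, 1, 14, 9, 17, 16, 12, 2, 15, 10, 4, 13, 8, 3, 19, 0, 11]
[i] adj suffixes → lcp
  [1] 7/18 → 1 ('a')
  [2] 18/6 → 0 ('')
  [3] 6/5 → 1 ('b')
  [4] 5/1 → 1 ('b')
  [5] 1/14 → 1 ('b')
  [6] 14/9 → 2 ('bd')
  [7] 9/17 → 0 ('')
  [8] 17/16 → 1 ('c')
  [9] 16/12 → 1 ('c')
  [10] 12/2 → 2 ('ce')
  [11] 2/15 → 0 ('')
  [12] 15/10 → 1 ('d')
  [13] 10/4 → 0 ('')
  [14] 4/13 → 2 ('eb')
  [15] 13/8 → 3 ('ebd')
  [16] 8/3 → 1 ('e')
  [17] 3/19 → 0 ('')
  [18] 19/0 → 1 ('f')
  [19] 0/11 → 0 ('')

[0, 1, 0, 1, 1, 1, 2, 0, 1, 1, 2, 0, 1, 0, 2, 3, 1, 0, 1, 0]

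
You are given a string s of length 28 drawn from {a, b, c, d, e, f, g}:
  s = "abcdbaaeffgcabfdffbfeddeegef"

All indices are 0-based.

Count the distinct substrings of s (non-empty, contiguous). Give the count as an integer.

rank | idx | suffix
   0 |   5 | aaeffgcabfdffbfeddeegef
   1 |   0 | abcdbaaeffgcabfdffbfeddeegef
   2 |  12 | abfdffbfeddeegef
   3 |   6 | aeffgcabfdffbfeddeegef
   4 |   4 | baaeffgcabfdffbfeddeegef
   5 |   1 | bcdbaaeffgcabfdffbfeddeegef
   6 |  13 | bfdffbfeddeegef
   7 |  18 | bfeddeegef
   8 |  11 | cabfdffbfeddeegef
   9 |   2 | cdbaaeffgcabfdffbfeddeegef
  10 |   3 | dbaaeffgcabfdffbfeddeegef
  11 |  21 | ddeegef
  12 |  22 | deegef
  13 |  15 | dffbfeddeegef
  14 |  20 | eddeegef
  15 |  23 | eegef
  16 |  26 | ef
  17 |   7 | effgcabfdffbfeddeegef
  18 |  24 | egef
  19 |  27 | f
  20 |  17 | fbfeddeegef
  21 |  14 | fdffbfeddeegef
  22 |  19 | feddeegef
  23 |  16 | ffbfeddeegef
  24 |   8 | ffgcabfdffbfeddeegef
  25 |   9 | fgcabfdffbfeddeegef
  26 |  10 | gcabfdffbfeddeegef
  27 |  25 | gef

SA = [5, 0, 12, 6, 4, 1, 13, 18, 11, 2, 3, 21, 22, 15, 20, 23, 26, 7, 24, 27, 17, 14, 19, 16, 8, 9, 10, 25]
i: (SA[i-1],SA[i]) lcp shared
  1: (5,0) 1 'a'
  2: (0,12) 2 'ab'
  3: (12,6) 1 'a'
  4: (6,4) 0 ''
  5: (4,1) 1 'b'
  6: (1,13) 1 'b'
  7: (13,18) 2 'bf'
  8: (18,11) 0 ''
  9: (11,2) 1 'c'
  10: (2,3) 0 ''
  11: (3,21) 1 'd'
  12: (21,22) 1 'd'
  13: (22,15) 1 'd'
  14: (15,20) 0 ''
  15: (20,23) 1 'e'
  16: (23,26) 1 'e'
  17: (26,7) 2 'ef'
  18: (7,24) 1 'e'
  19: (24,27) 0 ''
  20: (27,17) 1 'f'
  21: (17,14) 1 'f'
  22: (14,19) 1 'f'
  23: (19,16) 1 'f'
  24: (16,8) 2 'ff'
  25: (8,9) 1 'f'
  26: (9,10) 0 ''
  27: (10,25) 1 'g'

n(n+1)/2 = 28·29/2 = 406
Σ LCP = 0 + 1 + 2 + 1 + 0 + 1 + 1 + 2 + 0 + 1 + 0 + 1 + 1 + 1 + 0 + 1 + 1 + 2 + 1 + 0 + 1 + 1 + 1 + 1 + 2 + 1 + 0 + 1 = 25
distinct = 406 − 25 = 381

381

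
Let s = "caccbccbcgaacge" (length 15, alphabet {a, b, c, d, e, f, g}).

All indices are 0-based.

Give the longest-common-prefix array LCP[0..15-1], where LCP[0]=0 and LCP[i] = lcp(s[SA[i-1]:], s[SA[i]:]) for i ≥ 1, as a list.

[0, 1, 2, 0, 2, 0, 1, 3, 1, 4, 1, 2, 0, 0, 1]

rank→(start, suffix):
  0 → (10, 'aacge')
  1 → (1, 'accbccbcgaacge')
  2 → (11, 'acge')
  3 → (4, 'bccbcgaacge')
  4 → (7, 'bcgaacge')
  5 → (0, 'caccbccbcgaacge')
  6 → (3, 'cbccbcgaacge')
  7 → (6, 'cbcgaacge')
  8 → (2, 'ccbccbcgaacge')
  9 → (5, 'ccbcgaacge')
  10 → (8, 'cgaacge')
  11 → (12, 'cge')
  12 → (14, 'e')
  13 → (9, 'gaacge')
  14 → (13, 'ge')

SA = [10, 1, 11, 4, 7, 0, 3, 6, 2, 5, 8, 12, 14, 9, 13]
[i] adj suffixes → lcp
  [1] 10/1 → 1 ('a')
  [2] 1/11 → 2 ('ac')
  [3] 11/4 → 0 ('')
  [4] 4/7 → 2 ('bc')
  [5] 7/0 → 0 ('')
  [6] 0/3 → 1 ('c')
  [7] 3/6 → 3 ('cbc')
  [8] 6/2 → 1 ('c')
  [9] 2/5 → 4 ('ccbc')
  [10] 5/8 → 1 ('c')
  [11] 8/12 → 2 ('cg')
  [12] 12/14 → 0 ('')
  [13] 14/9 → 0 ('')
  [14] 9/13 → 1 ('g')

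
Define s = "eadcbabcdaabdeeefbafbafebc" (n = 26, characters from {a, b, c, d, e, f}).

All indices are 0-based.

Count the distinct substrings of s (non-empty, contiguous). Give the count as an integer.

sorted suffixes:
  #0 SA[0]=9  'aabdeeefbafbafebc'
  #1 SA[1]=5  'abcdaabdeeefbafbafebc'
  #2 SA[2]=10  'abdeeefbafbafebc'
  #3 SA[3]=1  'adcbabcdaabdeeefbafbafebc'
  #4 SA[4]=18  'afbafebc'
  #5 SA[5]=21  'afebc'
  #6 SA[6]=4  'babcdaabdeeefbafbafebc'
  #7 SA[7]=17  'bafbafebc'
  #8 SA[8]=20  'bafebc'
  #9 SA[9]=24  'bc'
  #10 SA[10]=6  'bcdaabdeeefbafbafebc'
  #11 SA[11]=11  'bdeeefbafbafebc'
  #12 SA[12]=25  'c'
  #13 SA[13]=3  'cbabcdaabdeeefbafbafebc'
  #14 SA[14]=7  'cdaabdeeefbafbafebc'
  #15 SA[15]=8  'daabdeeefbafbafebc'
  #16 SA[16]=2  'dcbabcdaabdeeefbafbafebc'
  #17 SA[17]=12  'deeefbafbafebc'
  #18 SA[18]=0  'eadcbabcdaabdeeefbafbafebc'
  #19 SA[19]=23  'ebc'
  #20 SA[20]=13  'eeefbafbafebc'
  #21 SA[21]=14  'eefbafbafebc'
  #22 SA[22]=15  'efbafbafebc'
  #23 SA[23]=16  'fbafbafebc'
  #24 SA[24]=19  'fbafebc'
  #25 SA[25]=22  'febc'

SA = [9, 5, 10, 1, 18, 21, 4, 17, 20, 24, 6, 11, 25, 3, 7, 8, 2, 12, 0, 23, 13, 14, 15, 16, 19, 22]
rank  pair      lcp
   1  s[9:],s[5:]  1  'a'
   2  s[5:],s[10:]  2  'ab'
   3  s[10:],s[1:]  1  'a'
   4  s[1:],s[18:]  1  'a'
   5  s[18:],s[21:]  2  'af'
   6  s[21:],s[4:]  0  ''
   7  s[4:],s[17:]  2  'ba'
   8  s[17:],s[20:]  3  'baf'
   9  s[20:],s[24:]  1  'b'
  10  s[24:],s[6:]  2  'bc'
  11  s[6:],s[11:]  1  'b'
  12  s[11:],s[25:]  0  ''
  13  s[25:],s[3:]  1  'c'
  14  s[3:],s[7:]  1  'c'
  15  s[7:],s[8:]  0  ''
  16  s[8:],s[2:]  1  'd'
  17  s[2:],s[12:]  1  'd'
  18  s[12:],s[0:]  0  ''
  19  s[0:],s[23:]  1  'e'
  20  s[23:],s[13:]  1  'e'
  21  s[13:],s[14:]  2  'ee'
  22  s[14:],s[15:]  1  'e'
  23  s[15:],s[16:]  0  ''
  24  s[16:],s[19:]  4  'fbaf'
  25  s[19:],s[22:]  1  'f'

n(n+1)/2 = 26·27/2 = 351
Σ LCP = 0 + 1 + 2 + 1 + 1 + 2 + 0 + 2 + 3 + 1 + 2 + 1 + 0 + 1 + 1 + 0 + 1 + 1 + 0 + 1 + 1 + 2 + 1 + 0 + 4 + 1 = 30
distinct = 351 − 30 = 321

321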